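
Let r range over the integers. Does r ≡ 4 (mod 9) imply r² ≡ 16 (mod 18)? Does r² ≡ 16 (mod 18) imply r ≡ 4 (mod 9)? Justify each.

[⇒] This fails: take r = 13. Then 13 ≡ 4 (mod 9), but 13² = 169 ≡ 7 (mod 18), not 16.

[⇐] This fails: take r = 14. Then 14² = 196 ≡ 16 (mod 18), yet 14 ≡ 5 (mod 9), not 4.

Neither implication holds.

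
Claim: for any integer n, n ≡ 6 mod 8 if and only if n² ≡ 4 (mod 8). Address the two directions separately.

Not equivalent: only (⇒) holds.

Forward direction. Suppose n ≡ 6 mod 8. Write n = 8j + 6. Then (8j + 6)² = 64j² + 96j + 36 = 8(8j² + 12j + 4) + 4, so n² ≡ 4 (mod 8).

Converse. This fails: take n = 2. Then 2² = 4 ≡ 4 (mod 8), yet 2 ≡ 2 (mod 8), not 6.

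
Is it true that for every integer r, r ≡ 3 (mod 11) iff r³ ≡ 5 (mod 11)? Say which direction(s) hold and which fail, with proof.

Both directions hold; the statement is true.

(⇒) Suppose r ≡ 3 (mod 11). Write r = 11j + 3. Then (11j + 3)³ = 1331j³ + 1089j² + 297j + 27 = 11(121j³ + 99j² + 27j + 2) + 5, so r³ ≡ 5 (mod 11).

(⇐) Conversely, suppose r³ ≡ 5 (mod 11). The only residue r in {0, …, 10} with r³ ≡ 5 (mod 11) is r = 3, so r ≡ 3 (mod 11).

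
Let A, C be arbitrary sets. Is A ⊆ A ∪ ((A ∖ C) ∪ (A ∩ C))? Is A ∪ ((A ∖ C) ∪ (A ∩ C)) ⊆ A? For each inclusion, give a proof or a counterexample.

Both inclusions hold.

(⊇) Let x ∈ A ∪ ((A ∖ C) ∪ (A ∩ C)). Then either x ∈ A and x ∉ C; or x ∈ A ∩ C. In each case x ∈ A, so A ∪ ((A ∖ C) ∪ (A ∩ C)) ⊆ A.

(⊆) Let x ∈ A. Then either x ∈ A and x ∉ C; or x ∈ A ∩ C. In each case x ∈ A ∪ ((A ∖ C) ∪ (A ∩ C)), so A ⊆ A ∪ ((A ∖ C) ∪ (A ∩ C)).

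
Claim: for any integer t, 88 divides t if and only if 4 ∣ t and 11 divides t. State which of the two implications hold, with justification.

Only the forward implication holds.

Forward direction. If 88 ∣ t, write t = 88q. Since 88 = 22·4, t = 4·(22q), so 4 ∣ t; and since 88 = 8·11, t = 11·(8q), so 11 ∣ t.

Converse. This fails: take t = 44. Both 4 ∣ 44 and 11 ∣ 44, yet 44 is not a multiple of 88 (since 44 = 0·88 + 44), so 88 ∤ 44.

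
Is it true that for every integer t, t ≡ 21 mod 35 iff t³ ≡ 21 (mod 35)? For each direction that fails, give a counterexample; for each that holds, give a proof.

(⇒) Suppose t ≡ 21 mod 35. Write t = 35j + 21. Then (35j + 21)³ = 42875j³ + 77175j² + 46305j + 9261 = 35(1225j³ + 2205j² + 1323j + 264) + 21, so t³ ≡ 21 (mod 35).

(⇐) Conversely, suppose t³ ≡ 21 (mod 35). The only residue r in {0, …, 34} with r³ ≡ 21 (mod 35) is r = 21, so t ≡ 21 (mod 35).

Equivalent; both directions hold.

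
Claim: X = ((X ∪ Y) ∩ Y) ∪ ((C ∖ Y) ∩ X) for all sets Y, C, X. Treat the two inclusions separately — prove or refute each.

(⊆) This inclusion fails. Take Y = ∅, C = ∅, X = {1}; then 1 ∈ X but 1 ∉ ((X ∪ Y) ∩ Y) ∪ ((C ∖ Y) ∩ X).

(⊇) This inclusion fails. Take Y = {1}, C = ∅, X = ∅; then 1 ∈ ((X ∪ Y) ∩ Y) ∪ ((C ∖ Y) ∩ X) but 1 ∉ X.

Neither inclusion holds.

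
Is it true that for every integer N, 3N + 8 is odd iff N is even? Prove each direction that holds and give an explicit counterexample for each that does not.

Neither direction holds.

(⇒) This fails: N = 5 gives 3N + 8 = 23, which is odd, but 5 is odd, not even.

(⇐) This also fails: N = 0 is even, but 3N + 8 = 8 is even, not odd.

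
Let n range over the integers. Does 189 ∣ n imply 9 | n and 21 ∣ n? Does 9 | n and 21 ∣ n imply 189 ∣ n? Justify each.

(⇒) holds; (⇐) fails.

(⟹) If 189 ∣ n, write n = 189q. Since 189 = 21·9, n = 9·(21q), so 9 ∣ n; and since 189 = 9·21, n = 21·(9q), so 21 ∣ n.

(⟸) This fails: take n = 63. Both 9 ∣ 63 and 21 ∣ 63, yet 63 is not a multiple of 189 (since 63 = 0·189 + 63), so 189 ∤ 63.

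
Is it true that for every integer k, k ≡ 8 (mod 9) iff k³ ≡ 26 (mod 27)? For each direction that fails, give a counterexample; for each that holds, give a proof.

Equivalent; both directions hold.

(⟹) Suppose k ≡ 8 (mod 9). Working modulo 27, k ∈ {8, 17, 26}; for each such r, r³ ≡ 26 (mod 27).

(⟸) Conversely, the residues r modulo 27 with r³ ≡ 26 (mod 27) are exactly {8, 17, 26}, and each is ≡ 8 (mod 9).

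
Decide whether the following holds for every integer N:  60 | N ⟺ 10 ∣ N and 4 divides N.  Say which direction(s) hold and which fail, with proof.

(→) If 60 ∣ N, write N = 60q. Since 60 = 6·10, N = 10·(6q), so 10 ∣ N; and since 60 = 15·4, N = 4·(15q), so 4 ∣ N.

(←) This fails: take N = 20. Both 10 ∣ 20 and 4 ∣ 20, yet 20 is not a multiple of 60 (since 20 = 0·60 + 20), so 60 ∤ 20.

Only the forward direction holds.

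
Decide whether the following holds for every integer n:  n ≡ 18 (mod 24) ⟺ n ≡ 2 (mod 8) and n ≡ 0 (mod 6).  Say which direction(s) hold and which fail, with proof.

Both implications hold.

(⟸) If n ≡ 2 (mod 8) and n ≡ 0 (mod 6), then by the Chinese remainder theorem n ≡ 18 (mod 24). This is exactly n ≡ 18 (mod 24).

(⟹) Suppose n ≡ 18 (mod 24); write n = 24j + 18. Since 8 ∣ 24, reducing mod 8 gives n ≡ 18 ≡ 2 (mod 8); since 6 ∣ 24, reducing mod 6 gives n ≡ 18 ≡ 0 (mod 6).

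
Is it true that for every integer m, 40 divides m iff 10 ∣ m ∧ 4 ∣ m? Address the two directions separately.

(⟹) If 40 ∣ m, write m = 40q. Since 40 = 4·10, m = 10·(4q), so 10 ∣ m; and since 40 = 10·4, m = 4·(10q), so 4 ∣ m.

(⟸) This fails: take m = 20. Both 10 ∣ 20 and 4 ∣ 20, yet 20 is not a multiple of 40 (since 20 = 0·40 + 20), so 40 ∤ 20.

Only the forward direction holds.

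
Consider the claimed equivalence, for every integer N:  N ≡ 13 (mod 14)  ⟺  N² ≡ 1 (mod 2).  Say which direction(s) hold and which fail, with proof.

Only the forward implication holds.

Forward direction. Suppose N ≡ 13 (mod 14). Then N² ≡ 13² = 169 (mod 14), and since 2 ∣ 14, also N² ≡ 1 (mod 2).

Converse. This fails: take N = 1. Then 1² = 1 ≡ 1 (mod 2), yet 1 ≡ 1 (mod 14), not 13.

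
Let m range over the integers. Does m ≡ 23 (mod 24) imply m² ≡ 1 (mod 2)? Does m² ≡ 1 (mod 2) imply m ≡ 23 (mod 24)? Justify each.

Converse. This fails: take m = 1. Then 1² = 1 ≡ 1 (mod 2), yet 1 ≡ 1 (mod 24), not 23.

Forward direction. Suppose m ≡ 23 (mod 24). Then m² ≡ 23² = 529 (mod 24), and since 2 ∣ 24, also m² ≡ 1 (mod 2).

Not equivalent: only (⇒) holds.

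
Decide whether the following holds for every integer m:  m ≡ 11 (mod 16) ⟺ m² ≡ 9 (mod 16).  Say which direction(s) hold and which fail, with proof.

Only the forward implication holds.

(←) This fails: take m = 3. Then 3² = 9 ≡ 9 (mod 16), yet 3 ≡ 3 (mod 16), not 11.

(→) Suppose m ≡ 11 (mod 16). Write m = 16j + 11. Then (16j + 11)² = 256j² + 352j + 121 = 16(16j² + 22j + 7) + 9, so m² ≡ 9 (mod 16).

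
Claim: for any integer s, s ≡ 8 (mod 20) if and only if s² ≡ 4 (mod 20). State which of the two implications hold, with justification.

Only the forward direction holds.

[⇒] Suppose s ≡ 8 (mod 20). Write s = 20j + 8. Then (20j + 8)² = 400j² + 320j + 64 = 20(20j² + 16j + 3) + 4, so s² ≡ 4 (mod 20).

[⇐] This fails: take s = 2. Then 2² = 4 ≡ 4 (mod 20), yet 2 ≡ 2 (mod 20), not 8.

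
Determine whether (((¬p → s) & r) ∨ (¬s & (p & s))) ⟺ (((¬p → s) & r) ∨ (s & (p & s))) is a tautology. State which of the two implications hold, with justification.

The forward direction holds; the converse fails.

Forward direction. Assume the antecedent. If p is true, the antecedent forces (p = T, s = F, r = T) or (p = T, s = T, r = T), and ((¬p → s) & r) ∨ (s & (p & s)) holds there. If p is false, the antecedent forces (p = F, s = T, r = T), and ((¬p → s) & r) ∨ (s & (p & s)) holds there. Either way ((¬p → s) & r) ∨ (s & (p & s)) holds.

Converse. This fails. Under p = T, s = T, r = F, the left side is false but the right side is true.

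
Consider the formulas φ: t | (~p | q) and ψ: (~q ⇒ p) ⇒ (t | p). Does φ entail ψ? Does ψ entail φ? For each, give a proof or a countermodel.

Neither implication holds.

(→) This fails. Under p = F, q = T, t = F, the left side is true but the right side is false.

(←) This fails. Under p = T, q = F, t = F, the left side is false but the right side is true.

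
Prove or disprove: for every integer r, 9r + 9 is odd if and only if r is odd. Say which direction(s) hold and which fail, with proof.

Neither direction holds.

(→) This fails: r = 4 gives 9r + 9 = 45, which is odd, but 4 is even, not odd.

(←) This also fails: r = 7 is odd, but 9r + 9 = 72 is even, not odd.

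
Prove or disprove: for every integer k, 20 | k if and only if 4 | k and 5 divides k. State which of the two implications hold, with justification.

Both directions hold; the statement is true.

Forward direction. If 20 ∣ k, write k = 20q. Since 20 = 5·4, k = 4·(5q), so 4 ∣ k; and since 20 = 4·5, k = 5·(4q), so 5 ∣ k.

Converse. Suppose 4 ∣ k and 5 ∣ k. Any common multiple of 4 and 5 is a multiple of their lcm; here gcd(4, 5) = 1, so lcm(4, 5) = 4·5 = 20, so 20 ∣ k.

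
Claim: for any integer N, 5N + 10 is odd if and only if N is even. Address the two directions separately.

Neither implication holds.

(→) This fails: N = 1 gives 5N + 10 = 15, which is odd, but 1 is odd, not even.

(←) This also fails: N = 0 is even, but 5N + 10 = 10 is even, not odd.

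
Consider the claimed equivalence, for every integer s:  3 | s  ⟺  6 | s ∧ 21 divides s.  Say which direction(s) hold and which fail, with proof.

Not equivalent: only (⇐) holds.

(⇒) This fails: take s = 3. Certainly 3 ∣ 3, but 6 ∤ 3.

(⇐) Suppose 6 ∣ s and 21 ∣ s. Any common multiple of 6 and 21 is a multiple of their lcm; here lcm(6, 21) = 6·21/gcd(6, 21) = 126/3 = 42, so 42 ∣ s. Since 3 ∣ 42, it follows that 3 ∣ s.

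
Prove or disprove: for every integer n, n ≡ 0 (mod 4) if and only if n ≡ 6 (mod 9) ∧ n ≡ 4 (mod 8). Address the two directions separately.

[⇒] This fails: n = 0 gives 0 ≡ 0 (mod 4) but 0 ≡ 0 (mod 9), so the conjunction on the right does not hold.

[⇐] Conversely, if n ≡ 6 (mod 9) and n ≡ 4 (mod 8), then by the Chinese remainder theorem n ≡ 60 (mod 72). Since 60 ≡ 0 (mod 4) and 4 ∣ 72, we get n ≡ 0 (mod 4).

Only the converse holds.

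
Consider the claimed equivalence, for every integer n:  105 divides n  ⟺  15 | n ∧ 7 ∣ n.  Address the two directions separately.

Both implications hold.

Forward direction. If 105 ∣ n, write n = 105q. Since 105 = 7·15, n = 15·(7q), so 15 ∣ n; and since 105 = 15·7, n = 7·(15q), so 7 ∣ n.

Converse. Suppose 15 ∣ n and 7 ∣ n. Any common multiple of 15 and 7 is a multiple of their lcm; here gcd(15, 7) = 1, so lcm(15, 7) = 15·7 = 105, so 105 ∣ n.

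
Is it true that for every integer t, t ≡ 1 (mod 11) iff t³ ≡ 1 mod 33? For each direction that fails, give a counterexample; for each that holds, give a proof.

(←) The residues r modulo 33 with r³ ≡ 1 (mod 33) are exactly {1}, and each is ≡ 1 (mod 11).

(→) This fails: take t = 12. Then 12 ≡ 1 (mod 11), but 12³ = 1728 ≡ 12 (mod 33), not 1.

The forward direction fails; the converse holds.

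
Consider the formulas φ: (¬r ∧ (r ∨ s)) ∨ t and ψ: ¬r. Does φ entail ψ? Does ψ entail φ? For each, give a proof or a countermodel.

[⇒] This fails. Under t = T, r = T, s = F, the left side is true but the right side is false.

[⇐] This fails. Under t = F, r = F, s = F, the left side is false but the right side is true.

Neither implication holds.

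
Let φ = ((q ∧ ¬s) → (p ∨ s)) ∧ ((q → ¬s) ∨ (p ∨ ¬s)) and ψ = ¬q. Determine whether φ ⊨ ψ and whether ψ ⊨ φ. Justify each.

[⇒] This fails. Under p = T, s = F, q = T, the left side is true but the right side is false.

[⇐] Assume the antecedent. If p is true, the consequent reduces to true regardless of the other variables. If p is false, the antecedent forces (p = F, s = F, q = F) or (p = F, s = T, q = F), and the consequent holds there. Either way the consequent holds.

Only the converse holds.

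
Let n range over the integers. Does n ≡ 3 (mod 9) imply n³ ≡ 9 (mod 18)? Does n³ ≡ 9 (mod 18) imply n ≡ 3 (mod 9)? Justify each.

(⟹) This fails: take n = 12. Then 12 ≡ 3 (mod 9), but 12³ = 1728 ≡ 0 (mod 18), not 9.

(⟸) This fails: take n = 9. Then 9³ = 729 ≡ 9 (mod 18), yet 9 ≡ 0 (mod 9), not 3.

(⇒) fails and (⇐) fails.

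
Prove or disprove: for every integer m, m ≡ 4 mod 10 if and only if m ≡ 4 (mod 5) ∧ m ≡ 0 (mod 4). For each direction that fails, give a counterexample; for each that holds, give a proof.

Forward direction. This fails: m = 14 gives 14 ≡ 4 (mod 10) but 14 ≡ 2 (mod 4), so the conjunction on the right does not hold.

Converse. If m ≡ 4 (mod 5) and m ≡ 0 (mod 4), then by the Chinese remainder theorem m ≡ 4 (mod 20). Since 4 ≡ 4 (mod 10) and 10 ∣ 20, we get m ≡ 4 (mod 10).

The forward direction fails; the converse holds.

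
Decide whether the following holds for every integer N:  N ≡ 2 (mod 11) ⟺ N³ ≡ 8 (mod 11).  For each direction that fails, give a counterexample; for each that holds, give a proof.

[⇐] Suppose N³ ≡ 8 (mod 11). The only residue r in {0, …, 10} with r³ ≡ 8 (mod 11) is r = 2, so N ≡ 2 (mod 11).

[⇒] Suppose N ≡ 2 (mod 11). Write N = 11j + 2. Then (11j + 2)³ = 1331j³ + 726j² + 132j + 8 = 11(121j³ + 66j² + 12j) + 8, so N³ ≡ 8 (mod 11).

Both directions hold; the statement is true.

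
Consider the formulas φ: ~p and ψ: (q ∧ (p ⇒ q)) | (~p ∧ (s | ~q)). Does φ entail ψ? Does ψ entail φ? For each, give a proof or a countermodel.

(⟹) Assume the antecedent. If s is true, the antecedent forces (s = T, p = F, q = F) or (s = T, p = F, q = T), and the consequent holds there. If s is false, the antecedent forces (s = F, p = F, q = F) or (s = F, p = F, q = T), and the consequent holds there. Either way the consequent holds.

(⟸) This fails. Under s = F, p = T, q = T, the left side is false but the right side is true.

The forward direction holds; the converse fails.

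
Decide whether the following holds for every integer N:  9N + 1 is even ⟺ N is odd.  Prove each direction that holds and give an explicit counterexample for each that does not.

(⇐) Suppose N is odd; write N = 2j + 1. Then 9N + 1 = 9·(2j + 1) + 1 = 2·9j + 10, which is even.

(⇒) Suppose 9N + 1 is even. Since 9 is odd, 9N and N have the same parity, so 9N + 1 ≡ N + 1 (mod 2). As 1 is odd, 9N + 1 is even exactly when N is odd. Thus N is odd.

The biconditional holds.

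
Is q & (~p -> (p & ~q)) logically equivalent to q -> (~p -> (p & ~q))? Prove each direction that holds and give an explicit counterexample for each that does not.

The forward direction holds; the converse fails.

(→) Assume the antecedent. If q is true, the antecedent forces (q = T, p = T), and q -> (~p -> (p & ~q)) holds there. If q is false, the antecedent cannot hold. Either way q -> (~p -> (p & ~q)) holds.

(←) This fails. Under q = F, p = F, the left side is false but the right side is true.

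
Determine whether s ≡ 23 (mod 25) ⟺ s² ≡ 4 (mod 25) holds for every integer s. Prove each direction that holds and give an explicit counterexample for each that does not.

(⟹) Suppose s ≡ 23 (mod 25). Write s = 25j + 23. Then (25j + 23)² = 625j² + 1150j + 529 = 25(25j² + 46j + 21) + 4, so s² ≡ 4 (mod 25).

(⟸) This fails: take s = 2. Then 2² = 4 ≡ 4 (mod 25), yet 2 ≡ 2 (mod 25), not 23.

The forward direction holds; the converse fails.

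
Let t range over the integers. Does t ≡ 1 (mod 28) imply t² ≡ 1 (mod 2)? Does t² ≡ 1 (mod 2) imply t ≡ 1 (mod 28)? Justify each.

The forward direction holds; the converse fails.

(→) Suppose t ≡ 1 (mod 28). Then t² ≡ 1² = 1 (mod 28), and since 2 ∣ 28, also t² ≡ 1 (mod 2).

(←) This fails: take t = 3. Then 3² = 9 ≡ 1 (mod 2), yet 3 ≡ 3 (mod 28), not 1.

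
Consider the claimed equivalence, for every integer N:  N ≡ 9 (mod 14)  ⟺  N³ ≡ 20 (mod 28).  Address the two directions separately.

(⇒) fails and (⇐) fails.

(→) This fails: take N = 9. Then 9 ≡ 9 (mod 14), but 9³ = 729 ≡ 1 (mod 28), not 20.

(←) This fails: take N = 6. Then 6³ = 216 ≡ 20 (mod 28), yet 6 ≡ 6 (mod 14), not 9.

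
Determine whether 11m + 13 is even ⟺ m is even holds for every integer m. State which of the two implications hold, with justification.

(→) This fails: m = 3 gives 11m + 13 = 46, which is even, but 3 is odd, not even.

(←) This also fails: m = 2 is even, but 11m + 13 = 35 is odd, not even.

Neither direction holds.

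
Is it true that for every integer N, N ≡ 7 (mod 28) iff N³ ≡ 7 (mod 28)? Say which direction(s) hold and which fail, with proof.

The biconditional holds.

Forward direction. Suppose N ≡ 7 (mod 28). Write N = 28j + 7. Then (28j + 7)³ = 21952j³ + 16464j² + 4116j + 343 = 28(784j³ + 588j² + 147j + 12) + 7, so N³ ≡ 7 (mod 28).

Converse. Suppose N³ ≡ 7 (mod 28). The only residue r in {0, …, 27} with r³ ≡ 7 (mod 28) is r = 7, so N ≡ 7 (mod 28).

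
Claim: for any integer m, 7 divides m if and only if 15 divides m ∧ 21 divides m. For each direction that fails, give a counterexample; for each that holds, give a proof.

(←) Suppose 15 ∣ m and 21 ∣ m. Any common multiple of 15 and 21 is a multiple of their lcm; here lcm(15, 21) = 15·21/gcd(15, 21) = 315/3 = 105, so 105 ∣ m. Since 7 ∣ 105, it follows that 7 ∣ m.

(→) This fails: take m = 7. Certainly 7 ∣ 7, but 15 ∤ 7.

(⇒) fails; (⇐) holds.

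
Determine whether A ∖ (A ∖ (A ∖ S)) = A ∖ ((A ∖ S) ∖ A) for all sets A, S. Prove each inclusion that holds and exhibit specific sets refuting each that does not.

The sets are not equal: only the forward inclusion holds.

(⟹) Let x ∈ A ∖ (A ∖ (A ∖ S)). Then x ∈ A and x ∉ S, from which x ∈ A ∖ ((A ∖ S) ∖ A).

(⟸) This inclusion fails. Take A = {1}, S = {1}; then 1 ∈ A ∖ ((A ∖ S) ∖ A) but 1 ∉ A ∖ (A ∖ (A ∖ S)).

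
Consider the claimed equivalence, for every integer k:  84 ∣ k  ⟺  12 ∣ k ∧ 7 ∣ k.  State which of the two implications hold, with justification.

Both directions hold; the statement is true.

(→) If 84 ∣ k, write k = 84q. Since 84 = 7·12, k = 12·(7q), so 12 ∣ k; and since 84 = 12·7, k = 7·(12q), so 7 ∣ k.

(←) Suppose 12 ∣ k and 7 ∣ k. Any common multiple of 12 and 7 is a multiple of their lcm; here gcd(12, 7) = 1, so lcm(12, 7) = 12·7 = 84, so 84 ∣ k.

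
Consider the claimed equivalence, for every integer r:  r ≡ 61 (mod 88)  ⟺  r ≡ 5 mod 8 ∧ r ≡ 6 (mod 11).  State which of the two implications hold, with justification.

Equivalent; both directions hold.

Forward direction. Suppose r ≡ 61 (mod 88); write r = 88j + 61. Since 8 ∣ 88, reducing mod 8 gives r ≡ 61 ≡ 5 (mod 8); since 11 ∣ 88, reducing mod 11 gives r ≡ 61 ≡ 6 (mod 11).

Converse. If r ≡ 5 (mod 8) and r ≡ 6 (mod 11), then by the Chinese remainder theorem r ≡ 61 (mod 88). This is exactly r ≡ 61 (mod 88).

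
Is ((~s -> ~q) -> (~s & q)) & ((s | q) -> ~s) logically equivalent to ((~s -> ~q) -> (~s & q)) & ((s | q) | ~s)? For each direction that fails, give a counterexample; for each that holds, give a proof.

(→) Assume the antecedent. If s is true, the antecedent cannot hold. If s is false, the antecedent forces (s = F, q = T), and the consequent holds there. Either way the consequent holds.

(←) Assume the antecedent. If s is true, the antecedent cannot hold. If s is false, the antecedent forces (s = F, q = T), and the consequent holds there. Either way the consequent holds.

Both directions hold.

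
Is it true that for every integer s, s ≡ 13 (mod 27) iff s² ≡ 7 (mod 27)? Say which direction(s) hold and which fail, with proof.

Only the forward implication holds.

Forward direction. Suppose s ≡ 13 (mod 27). Write s = 27j + 13. Then (27j + 13)² = 729j² + 702j + 169 = 27(27j² + 26j + 6) + 7, so s² ≡ 7 (mod 27).

Converse. This fails: take s = 14. Then 14² = 196 ≡ 7 (mod 27), yet 14 ≡ 14 (mod 27), not 13.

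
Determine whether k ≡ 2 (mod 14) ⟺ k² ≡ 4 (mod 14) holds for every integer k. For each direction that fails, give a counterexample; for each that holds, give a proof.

Only the forward implication holds.

(⟹) Suppose k ≡ 2 (mod 14). Write k = 14j + 2. Then (14j + 2)² = 196j² + 56j + 4 = 14(14j² + 4j) + 4, so k² ≡ 4 (mod 14).

(⟸) This fails: take k = 12. Then 12² = 144 ≡ 4 (mod 14), yet 12 ≡ 12 (mod 14), not 2.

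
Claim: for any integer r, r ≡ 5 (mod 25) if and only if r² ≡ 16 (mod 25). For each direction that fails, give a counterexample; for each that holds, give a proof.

(⟹) This fails: take r = 5. Then 5 ≡ 5 (mod 25), but 5² = 25 ≡ 0 (mod 25), not 16.

(⟸) This fails: take r = 4. Then 4² = 16 ≡ 16 (mod 25), yet 4 ≡ 4 (mod 25), not 5.

Neither implication holds.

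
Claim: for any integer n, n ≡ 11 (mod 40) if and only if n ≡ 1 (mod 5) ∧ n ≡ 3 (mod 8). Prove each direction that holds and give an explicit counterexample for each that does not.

Both directions hold.

Converse. If n ≡ 1 (mod 5) and n ≡ 3 (mod 8), then by the Chinese remainder theorem n ≡ 11 (mod 40). This is exactly n ≡ 11 (mod 40).

Forward direction. Suppose n ≡ 11 (mod 40); write n = 40j + 11. Since 5 ∣ 40, reducing mod 5 gives n ≡ 11 ≡ 1 (mod 5); since 8 ∣ 40, reducing mod 8 gives n ≡ 11 ≡ 3 (mod 8).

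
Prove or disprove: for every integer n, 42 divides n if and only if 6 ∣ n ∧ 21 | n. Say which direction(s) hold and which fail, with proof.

Both directions hold; the statement is true.

Forward direction. If 42 ∣ n, write n = 42q. Since 42 = 7·6, n = 6·(7q), so 6 ∣ n; and since 42 = 2·21, n = 21·(2q), so 21 ∣ n.

Converse. Suppose 6 ∣ n and 21 ∣ n. Any common multiple of 6 and 21 is a multiple of their lcm; here lcm(6, 21) = 6·21/gcd(6, 21) = 126/3 = 42, so 42 ∣ n.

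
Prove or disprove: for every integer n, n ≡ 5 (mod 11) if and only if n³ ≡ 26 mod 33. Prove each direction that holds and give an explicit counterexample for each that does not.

Forward direction. This fails: take n = 16. Then 16 ≡ 5 (mod 11), but 16³ = 4096 ≡ 4 (mod 33), not 26.

Converse. The residues r modulo 33 with r³ ≡ 26 (mod 33) are exactly {5}, and each is ≡ 5 (mod 11).

Only the reverse direction holds.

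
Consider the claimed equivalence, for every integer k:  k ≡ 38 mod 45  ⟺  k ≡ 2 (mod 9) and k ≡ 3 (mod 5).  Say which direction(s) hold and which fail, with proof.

[⇒] Suppose k ≡ 38 (mod 45); write k = 45j + 38. Since 9 ∣ 45, reducing mod 9 gives k ≡ 38 ≡ 2 (mod 9); since 5 ∣ 45, reducing mod 5 gives k ≡ 38 ≡ 3 (mod 5).

[⇐] Conversely, if k ≡ 2 (mod 9) and k ≡ 3 (mod 5), then by the Chinese remainder theorem k ≡ 38 (mod 45). This is exactly k ≡ 38 (mod 45).

Both directions hold.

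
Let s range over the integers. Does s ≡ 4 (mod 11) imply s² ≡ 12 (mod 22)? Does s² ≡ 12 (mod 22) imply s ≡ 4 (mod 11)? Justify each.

Both directions fail.

(⟹) This fails: take s = 4. Then 4 ≡ 4 (mod 11), but 4² = 16 ≡ 16 (mod 22), not 12.

(⟸) This fails: take s = 10. Then 10² = 100 ≡ 12 (mod 22), yet 10 ≡ 10 (mod 11), not 4.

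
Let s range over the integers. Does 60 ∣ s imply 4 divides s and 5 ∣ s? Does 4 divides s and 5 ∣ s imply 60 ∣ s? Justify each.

The forward direction holds; the converse fails.

[⇒] If 60 ∣ s, write s = 60q. Since 60 = 15·4, s = 4·(15q), so 4 ∣ s; and since 60 = 12·5, s = 5·(12q), so 5 ∣ s.

[⇐] This fails: take s = 20. Both 4 ∣ 20 and 5 ∣ 20, yet 20 is not a multiple of 60 (since 20 = 0·60 + 20), so 60 ∤ 20.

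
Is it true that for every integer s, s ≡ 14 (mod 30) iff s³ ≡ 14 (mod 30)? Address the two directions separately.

Both directions hold.

Forward direction. Suppose s ≡ 14 (mod 30). Write s = 30j + 14. Then (30j + 14)³ = 27000j³ + 37800j² + 17640j + 2744 = 30(900j³ + 1260j² + 588j + 91) + 14, so s³ ≡ 14 (mod 30).

Converse. Suppose s³ ≡ 14 (mod 30). The only residue r in {0, …, 29} with r³ ≡ 14 (mod 30) is r = 14, so s ≡ 14 (mod 30).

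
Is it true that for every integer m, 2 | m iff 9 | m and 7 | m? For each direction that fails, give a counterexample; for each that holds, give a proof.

Neither implication holds.

(→) This fails: take m = 2. Certainly 2 ∣ 2, but 9 ∤ 2.

(←) This fails: take m = 63. Both 9 ∣ 63 and 7 ∣ 63, yet 63 is not a multiple of 2 (since 63 = 31·2 + 1), so 2 ∤ 63.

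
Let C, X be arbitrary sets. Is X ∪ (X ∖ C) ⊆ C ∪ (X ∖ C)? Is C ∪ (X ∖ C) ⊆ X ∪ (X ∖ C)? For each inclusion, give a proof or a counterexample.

(⊇) This inclusion fails. Take C = {1}, X = ∅; then 1 ∈ C ∪ (X ∖ C) but 1 ∉ X ∪ (X ∖ C).

(⊆) Let x ∈ X ∪ (X ∖ C). Then either x ∈ X and x ∉ C; or x ∈ C ∩ X. In each case x ∈ C ∪ (X ∖ C), so X ∪ (X ∖ C) ⊆ C ∪ (X ∖ C).

(⊆) holds; (⊇) fails.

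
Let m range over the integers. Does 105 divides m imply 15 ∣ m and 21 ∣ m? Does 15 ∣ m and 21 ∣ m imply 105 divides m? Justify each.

Both directions hold.

(⇒) If 105 ∣ m, write m = 105q. Since 105 = 7·15, m = 15·(7q), so 15 ∣ m; and since 105 = 5·21, m = 21·(5q), so 21 ∣ m.

(⇐) Suppose 15 ∣ m and 21 ∣ m. Any common multiple of 15 and 21 is a multiple of their lcm; here lcm(15, 21) = 15·21/gcd(15, 21) = 315/3 = 105, so 105 ∣ m.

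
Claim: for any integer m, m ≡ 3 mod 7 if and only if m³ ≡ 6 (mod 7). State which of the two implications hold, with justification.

Only the forward direction holds.

(→) Suppose m ≡ 3 mod 7. Write m = 7j + 3. Then (7j + 3)³ = 343j³ + 441j² + 189j + 27 = 7(49j³ + 63j² + 27j + 3) + 6, so m³ ≡ 6 (mod 7).

(←) This fails: take m = 5. Then 5³ = 125 ≡ 6 (mod 7), yet 5 ≡ 5 (mod 7), not 3.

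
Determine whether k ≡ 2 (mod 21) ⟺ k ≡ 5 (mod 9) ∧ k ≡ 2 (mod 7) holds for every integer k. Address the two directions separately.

(⟹) This fails: k = 2 gives 2 ≡ 2 (mod 21) but 2 ≡ 2 (mod 9), so the conjunction on the right does not hold.

(⟸) Conversely, if k ≡ 5 (mod 9) and k ≡ 2 (mod 7), then by the Chinese remainder theorem k ≡ 23 (mod 63). Since 23 ≡ 2 (mod 21) and 21 ∣ 63, we get k ≡ 2 (mod 21).

Not equivalent: only (⇐) holds.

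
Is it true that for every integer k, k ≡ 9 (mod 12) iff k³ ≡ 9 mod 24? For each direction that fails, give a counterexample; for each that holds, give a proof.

The forward direction fails; the converse holds.

(→) This fails: take k = 21. Then 21 ≡ 9 (mod 12), but 21³ = 9261 ≡ 21 (mod 24), not 9.

(←) Conversely, the residues r modulo 24 with r³ ≡ 9 (mod 24) are exactly {9}, and each is ≡ 9 (mod 12).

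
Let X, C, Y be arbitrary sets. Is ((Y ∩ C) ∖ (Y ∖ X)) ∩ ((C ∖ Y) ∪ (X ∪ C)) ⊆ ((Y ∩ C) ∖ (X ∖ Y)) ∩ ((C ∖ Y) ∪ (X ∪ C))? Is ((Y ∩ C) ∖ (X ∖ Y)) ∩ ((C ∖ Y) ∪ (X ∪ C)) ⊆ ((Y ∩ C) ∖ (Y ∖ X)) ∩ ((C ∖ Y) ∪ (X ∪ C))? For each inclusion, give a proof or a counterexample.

Forward inclusion. Let x ∈ ((Y ∩ C) ∖ (Y ∖ X)) ∩ ((C ∖ Y) ∪ (X ∪ C)). Then x ∈ X ∩ C ∩ Y, from which x ∈ ((Y ∩ C) ∖ (X ∖ Y)) ∩ ((C ∖ Y) ∪ (X ∪ C)).

Reverse inclusion. This inclusion fails. Take X = ∅, C = {1}, Y = {1}; then 1 ∈ ((Y ∩ C) ∖ (X ∖ Y)) ∩ ((C ∖ Y) ∪ (X ∪ C)) but 1 ∉ ((Y ∩ C) ∖ (Y ∖ X)) ∩ ((C ∖ Y) ∪ (X ∪ C)).

(⊆) holds; (⊇) fails.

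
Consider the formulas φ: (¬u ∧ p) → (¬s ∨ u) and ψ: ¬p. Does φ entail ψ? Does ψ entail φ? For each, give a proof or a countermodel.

Only the converse holds.

[⇒] This fails. Under s = F, p = T, u = F, the left side is true but the right side is false.

[⇐] Assume the antecedent. If s is true, the antecedent forces (s = T, p = F, u = F) or (s = T, p = F, u = T), and (¬u ∧ p) → (¬s ∨ u) holds there. If s is false, (¬u ∧ p) → (¬s ∨ u) reduces to true regardless of the other variables. Either way (¬u ∧ p) → (¬s ∨ u) holds.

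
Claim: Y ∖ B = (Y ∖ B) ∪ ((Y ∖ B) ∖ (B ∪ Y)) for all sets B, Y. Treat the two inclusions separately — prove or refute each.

Both inclusions hold.

(⟹) Let x ∈ Y ∖ B. Then x ∈ Y and x ∉ B, from which x ∈ (Y ∖ B) ∪ ((Y ∖ B) ∖ (B ∪ Y)).

(⟸) Let x ∈ (Y ∖ B) ∪ ((Y ∖ B) ∖ (B ∪ Y)). Then x ∈ Y and x ∉ B, from which x ∈ Y ∖ B.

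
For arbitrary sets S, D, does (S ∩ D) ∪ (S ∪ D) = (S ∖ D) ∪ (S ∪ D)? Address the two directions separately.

Both inclusions hold.

Forward inclusion. Let x ∈ (S ∩ D) ∪ (S ∪ D). Then either x ∈ S and x ∉ D; or x ∈ D and x ∉ S; or x ∈ S ∩ D. In each case x ∈ (S ∖ D) ∪ (S ∪ D), so (S ∩ D) ∪ (S ∪ D) ⊆ (S ∖ D) ∪ (S ∪ D).

Reverse inclusion. Let x ∈ (S ∖ D) ∪ (S ∪ D). Then either x ∈ S and x ∉ D; or x ∈ D and x ∉ S; or x ∈ S ∩ D. In each case x ∈ (S ∩ D) ∪ (S ∪ D), so (S ∖ D) ∪ (S ∪ D) ⊆ (S ∩ D) ∪ (S ∪ D).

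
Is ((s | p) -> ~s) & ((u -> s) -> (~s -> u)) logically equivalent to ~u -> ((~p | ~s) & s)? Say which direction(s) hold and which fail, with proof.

(⟸) This fails. Under s = T, u = F, p = F, the left side is false but the right side is true.

(⟹) Assume the antecedent. If s is true, the antecedent cannot hold. If s is false, the antecedent forces (s = F, u = T, p = F) or (s = F, u = T, p = T), and ~u -> ((~p | ~s) & s) holds there. Either way ~u -> ((~p | ~s) & s) holds.

(⇒) holds; (⇐) fails.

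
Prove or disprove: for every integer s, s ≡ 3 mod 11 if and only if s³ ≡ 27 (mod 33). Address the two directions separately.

The forward direction fails; the converse holds.

Forward direction. This fails: take s = 14. Then 14 ≡ 3 (mod 11), but 14³ = 2744 ≡ 5 (mod 33), not 27.

Converse. The residues r modulo 33 with r³ ≡ 27 (mod 33) are exactly {3}, and each is ≡ 3 (mod 11).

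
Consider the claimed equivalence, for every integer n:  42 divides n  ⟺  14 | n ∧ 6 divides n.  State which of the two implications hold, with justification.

(⟹) If 42 ∣ n, write n = 42q. Since 42 = 3·14, n = 14·(3q), so 14 ∣ n; and since 42 = 7·6, n = 6·(7q), so 6 ∣ n.

(⟸) Suppose 14 ∣ n and 6 ∣ n. Any common multiple of 14 and 6 is a multiple of their lcm; here lcm(14, 6) = 14·6/gcd(14, 6) = 84/2 = 42, so 42 ∣ n.

The biconditional holds.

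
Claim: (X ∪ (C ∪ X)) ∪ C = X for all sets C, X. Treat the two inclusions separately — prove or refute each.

(⊆) fails; (⊇) holds.

Forward inclusion. This inclusion fails. Take C = {1}, X = ∅; then 1 ∈ (X ∪ (C ∪ X)) ∪ C but 1 ∉ X.

Reverse inclusion. Let x ∈ X. Then either x ∈ X and x ∉ C; or x ∈ C ∩ X. In each case x ∈ (X ∪ (C ∪ X)) ∪ C, so X ⊆ (X ∪ (C ∪ X)) ∪ C.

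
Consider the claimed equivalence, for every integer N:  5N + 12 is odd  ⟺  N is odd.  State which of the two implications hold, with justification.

Both directions hold.

Converse. Suppose N is odd; write N = 2j + 1. Then 5N + 12 = 5·(2j + 1) + 12 = 2·5j + 17, which is odd.

Forward direction. Suppose 5N + 12 is odd. Since 5 is odd, 5N and N have the same parity, so 5N + 12 ≡ N + 12 (mod 2). As 12 is even, 5N + 12 is odd exactly when N is odd. Thus N is odd.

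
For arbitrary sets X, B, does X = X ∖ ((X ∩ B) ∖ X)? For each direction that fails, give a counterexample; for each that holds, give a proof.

The two sets are equal.

(⟸) Let x ∈ X ∖ ((X ∩ B) ∖ X). Then either x ∈ X and x ∉ B; or x ∈ X ∩ B. In each case x ∈ X, so X ∖ ((X ∩ B) ∖ X) ⊆ X.

(⟹) Let x ∈ X. Then either x ∈ X and x ∉ B; or x ∈ X ∩ B. In each case x ∈ X ∖ ((X ∩ B) ∖ X), so X ⊆ X ∖ ((X ∩ B) ∖ X).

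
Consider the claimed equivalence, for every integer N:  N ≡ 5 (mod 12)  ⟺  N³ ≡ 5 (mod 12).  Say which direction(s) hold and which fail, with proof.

The biconditional holds.

Converse. Suppose N³ ≡ 5 (mod 12). The only residue r in {0, …, 11} with r³ ≡ 5 (mod 12) is r = 5, so N ≡ 5 (mod 12).

Forward direction. Suppose N ≡ 5 (mod 12). Write N = 12j + 5. Then (12j + 5)³ = 1728j³ + 2160j² + 900j + 125 = 12(144j³ + 180j² + 75j + 10) + 5, so N³ ≡ 5 (mod 12).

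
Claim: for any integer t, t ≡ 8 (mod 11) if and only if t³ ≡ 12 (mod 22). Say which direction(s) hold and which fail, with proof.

[⇒] This fails: take t = 8. Then 8 ≡ 8 (mod 11), but 8³ = 512 ≡ 6 (mod 22), not 12.

[⇐] This fails: take t = 12. Then 12³ = 1728 ≡ 12 (mod 22), yet 12 ≡ 1 (mod 11), not 8.

Neither direction holds.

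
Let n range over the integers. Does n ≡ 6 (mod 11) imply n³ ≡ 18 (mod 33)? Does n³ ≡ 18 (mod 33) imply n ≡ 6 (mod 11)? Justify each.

(⇐) The residues r modulo 33 with r³ ≡ 18 (mod 33) are exactly {6}, and each is ≡ 6 (mod 11).

(⇒) This fails: take n = 17. Then 17 ≡ 6 (mod 11), but 17³ = 4913 ≡ 29 (mod 33), not 18.

Not equivalent: only (⇐) holds.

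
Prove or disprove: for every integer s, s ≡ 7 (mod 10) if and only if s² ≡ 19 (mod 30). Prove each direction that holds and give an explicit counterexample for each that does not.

Both directions fail.

(⟹) This fails: take s = 27. Then 27 ≡ 7 (mod 10), but 27² = 729 ≡ 9 (mod 30), not 19.

(⟸) This fails: take s = 13. Then 13² = 169 ≡ 19 (mod 30), yet 13 ≡ 3 (mod 10), not 7.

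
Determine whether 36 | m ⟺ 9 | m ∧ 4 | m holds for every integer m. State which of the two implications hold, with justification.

(⇒) If 36 ∣ m, write m = 36q. Since 36 = 4·9, m = 9·(4q), so 9 ∣ m; and since 36 = 9·4, m = 4·(9q), so 4 ∣ m.

(⇐) Suppose 9 ∣ m and 4 ∣ m. Any common multiple of 9 and 4 is a multiple of their lcm; here gcd(9, 4) = 1, so lcm(9, 4) = 9·4 = 36, so 36 ∣ m.

Both implications hold.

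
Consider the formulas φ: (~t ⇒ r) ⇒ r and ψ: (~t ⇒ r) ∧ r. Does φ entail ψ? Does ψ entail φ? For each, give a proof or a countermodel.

(⇒) This fails. Under t = F, r = F, the left side is true but the right side is false.

(⇐) Assume the antecedent. If t is true, the antecedent forces (t = T, r = T), and (~t ⇒ r) ⇒ r holds there. If t is false, (~t ⇒ r) ⇒ r reduces to true regardless of the other variables. Either way (~t ⇒ r) ⇒ r holds.

(⇒) fails; (⇐) holds.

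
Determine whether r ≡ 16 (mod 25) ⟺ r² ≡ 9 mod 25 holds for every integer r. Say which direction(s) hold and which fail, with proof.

Both directions fail.

(→) This fails: take r = 16. Then 16 ≡ 16 (mod 25), but 16² = 256 ≡ 6 (mod 25), not 9.

(←) This fails: take r = 3. Then 3² = 9 ≡ 9 (mod 25), yet 3 ≡ 3 (mod 25), not 16.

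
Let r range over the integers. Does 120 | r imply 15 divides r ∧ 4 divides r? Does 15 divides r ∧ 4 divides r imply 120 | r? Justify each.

Forward direction. If 120 ∣ r, write r = 120q. Since 120 = 8·15, r = 15·(8q), so 15 ∣ r; and since 120 = 30·4, r = 4·(30q), so 4 ∣ r.

Converse. This fails: take r = 60. Both 15 ∣ 60 and 4 ∣ 60, yet 60 is not a multiple of 120 (since 60 = 0·120 + 60), so 120 ∤ 60.

The forward direction holds; the converse fails.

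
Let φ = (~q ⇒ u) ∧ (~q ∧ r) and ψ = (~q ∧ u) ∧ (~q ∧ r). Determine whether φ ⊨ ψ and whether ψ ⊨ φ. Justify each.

Both directions hold; the statement is true.

(←) Assume the antecedent. If r is true, the antecedent forces (r = T, q = F, u = T), and (~q ⇒ u) ∧ (~q ∧ r) holds there. If r is false, the antecedent cannot hold. Either way (~q ⇒ u) ∧ (~q ∧ r) holds.

(→) Assume the antecedent. If r is true, the antecedent forces (r = T, q = F, u = T), and (~q ∧ u) ∧ (~q ∧ r) holds there. If r is false, the antecedent cannot hold. Either way (~q ∧ u) ∧ (~q ∧ r) holds.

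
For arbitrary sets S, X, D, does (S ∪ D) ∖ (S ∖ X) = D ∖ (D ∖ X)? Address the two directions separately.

Only the reverse inclusion holds.

(⊆) This inclusion fails. Take S = {1}, X = {1}, D = ∅; then 1 ∈ (S ∪ D) ∖ (S ∖ X) but 1 ∉ D ∖ (D ∖ X).

(⊇) Let x ∈ D ∖ (D ∖ X). Then either x ∈ X ∩ D and x ∉ S; or x ∈ S ∩ X ∩ D. In each case x ∈ (S ∪ D) ∖ (S ∖ X), so D ∖ (D ∖ X) ⊆ (S ∪ D) ∖ (S ∖ X).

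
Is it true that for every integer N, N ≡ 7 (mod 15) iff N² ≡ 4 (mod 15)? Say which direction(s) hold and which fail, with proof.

Only the forward direction holds.

(→) Suppose N ≡ 7 (mod 15). Write N = 15j + 7. Then (15j + 7)² = 225j² + 210j + 49 = 15(15j² + 14j + 3) + 4, so N² ≡ 4 (mod 15).

(←) This fails: take N = 2. Then 2² = 4 ≡ 4 (mod 15), yet 2 ≡ 2 (mod 15), not 7.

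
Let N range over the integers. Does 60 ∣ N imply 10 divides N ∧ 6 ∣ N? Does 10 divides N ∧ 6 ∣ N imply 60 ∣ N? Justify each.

Only the forward direction holds.

Forward direction. If 60 ∣ N, write N = 60q. Since 60 = 6·10, N = 10·(6q), so 10 ∣ N; and since 60 = 10·6, N = 6·(10q), so 6 ∣ N.

Converse. This fails: take N = 30. Both 10 ∣ 30 and 6 ∣ 30, yet 30 is not a multiple of 60 (since 30 = 0·60 + 30), so 60 ∤ 30.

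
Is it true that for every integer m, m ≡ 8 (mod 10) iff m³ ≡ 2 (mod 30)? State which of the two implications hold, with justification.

The forward direction fails; the converse holds.

[⇒] This fails: take m = 18. Then 18 ≡ 8 (mod 10), but 18³ = 5832 ≡ 12 (mod 30), not 2.

[⇐] Conversely, the residues r modulo 30 with r³ ≡ 2 (mod 30) are exactly {8}, and each is ≡ 8 (mod 10).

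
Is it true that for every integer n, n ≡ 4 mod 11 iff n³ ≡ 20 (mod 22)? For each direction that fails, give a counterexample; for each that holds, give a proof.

(→) This fails: take n = 15. Then 15 ≡ 4 (mod 11), but 15³ = 3375 ≡ 9 (mod 22), not 20.

(←) Conversely, the residues r modulo 22 with r³ ≡ 20 (mod 22) are exactly {4}, and each is ≡ 4 (mod 11).

(⇒) fails; (⇐) holds.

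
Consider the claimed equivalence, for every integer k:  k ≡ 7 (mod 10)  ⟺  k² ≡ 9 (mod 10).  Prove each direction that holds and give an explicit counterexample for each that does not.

Forward direction. Suppose k ≡ 7 (mod 10). Write k = 10j + 7. Then (10j + 7)² = 100j² + 140j + 49 = 10(10j² + 14j + 4) + 9, so k² ≡ 9 (mod 10).

Converse. This fails: take k = 3. Then 3² = 9 ≡ 9 (mod 10), yet 3 ≡ 3 (mod 10), not 7.

The forward direction holds; the converse fails.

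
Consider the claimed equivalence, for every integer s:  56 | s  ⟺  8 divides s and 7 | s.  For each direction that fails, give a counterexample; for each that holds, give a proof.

(⇐) Suppose 8 ∣ s and 7 ∣ s. Any common multiple of 8 and 7 is a multiple of their lcm; here gcd(8, 7) = 1, so lcm(8, 7) = 8·7 = 56, so 56 ∣ s.

(⇒) If 56 ∣ s, write s = 56q. Since 56 = 7·8, s = 8·(7q), so 8 ∣ s; and since 56 = 8·7, s = 7·(8q), so 7 ∣ s.

Equivalent; both directions hold.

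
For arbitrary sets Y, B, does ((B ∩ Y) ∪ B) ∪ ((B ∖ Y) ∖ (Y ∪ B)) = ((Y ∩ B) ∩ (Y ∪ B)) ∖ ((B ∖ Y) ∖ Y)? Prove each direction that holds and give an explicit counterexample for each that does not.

Forward inclusion. This inclusion fails. Take Y = ∅, B = {1}; then 1 ∈ ((B ∩ Y) ∪ B) ∪ ((B ∖ Y) ∖ (Y ∪ B)) but 1 ∉ ((Y ∩ B) ∩ (Y ∪ B)) ∖ ((B ∖ Y) ∖ Y).

Reverse inclusion. Let x ∈ ((Y ∩ B) ∩ (Y ∪ B)) ∖ ((B ∖ Y) ∖ Y). Then x ∈ Y ∩ B, from which x ∈ ((B ∩ Y) ∪ B) ∪ ((B ∖ Y) ∖ (Y ∪ B)).

(⊆) fails; (⊇) holds.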